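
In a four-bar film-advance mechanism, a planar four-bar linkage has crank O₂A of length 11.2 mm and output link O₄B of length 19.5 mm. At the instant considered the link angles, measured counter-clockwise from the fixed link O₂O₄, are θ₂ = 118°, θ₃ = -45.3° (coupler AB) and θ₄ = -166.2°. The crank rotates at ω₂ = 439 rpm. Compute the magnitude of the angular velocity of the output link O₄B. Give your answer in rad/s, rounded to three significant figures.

8.84

ω₂ = 45.97 rad/s (from 439 rpm).
Differentiating the loop-closure r₂e^{iθ₂}+r₃e^{iθ₃}=r₁+r₄e^{iθ₄} gives r₂ω₂e^{iθ₂}+r₃ω₃e^{iθ₃}=r₄ω₄e^{iθ₄}.
Eliminating the other unknown: ω₄ = r₂ω₂ sin(θ₂−θ₃) / [r₄ sin(θ₄−θ₃)].
Numerator sine = +0.28736; denominator sine = -0.85806.
Result = 0.0112·45.97·(+0.28736) / (0.0195·(-0.85806)) = -8.8427 rad/s; magnitude 8.8427 rad/s.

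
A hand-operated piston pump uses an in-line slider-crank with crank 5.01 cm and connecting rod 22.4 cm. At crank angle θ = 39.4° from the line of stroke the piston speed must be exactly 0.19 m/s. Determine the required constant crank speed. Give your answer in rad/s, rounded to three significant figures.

5.09

For an in-line slider-crank, |v_piston| = rω|sinθ|·[1 + r cosθ/√(L² − r² sin²θ)].
With r = 0.0501 m, L = 0.224 m, θ = 39.4°: the bracketed kinematic factor |dx/dθ| = 0.037352 m.
ω = v/|dx/dθ| = 0.19/0.037352 = 5.0867 rad/s.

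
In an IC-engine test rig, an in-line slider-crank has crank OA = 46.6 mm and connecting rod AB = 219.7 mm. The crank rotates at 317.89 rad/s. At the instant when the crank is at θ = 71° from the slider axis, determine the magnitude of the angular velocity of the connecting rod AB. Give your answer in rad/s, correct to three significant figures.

ω = 317.9 rad/s
The rod makes angle φ with the slider axis where L sinφ = r sinθ; differentiating, L cosφ·φ̇ = r ω cosθ.
L cosφ = √(L² − r² sin²θ) = 0.21524 m.
|ω_rod| = r ω |cosθ| / √(L² − r² sin²θ) = 0.0466·317.9·0.32557/0.21524 = 22.407 rad/s.

22.4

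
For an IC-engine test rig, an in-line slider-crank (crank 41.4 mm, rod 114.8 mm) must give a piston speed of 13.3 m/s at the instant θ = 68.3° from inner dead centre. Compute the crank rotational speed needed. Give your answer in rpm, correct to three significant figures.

2890

For an in-line slider-crank, |v_piston| = rω|sinθ|·[1 + r cosθ/√(L² − r² sin²θ)].
With r = 0.0414 m, L = 0.1148 m, θ = 68.3°: the bracketed kinematic factor |dx/dθ| = 0.04391 m.
ω = v/|dx/dθ| = 13.3/0.04391 = 302.89 rad/s.
N = 60ω/(2π) = 2892.4 rpm.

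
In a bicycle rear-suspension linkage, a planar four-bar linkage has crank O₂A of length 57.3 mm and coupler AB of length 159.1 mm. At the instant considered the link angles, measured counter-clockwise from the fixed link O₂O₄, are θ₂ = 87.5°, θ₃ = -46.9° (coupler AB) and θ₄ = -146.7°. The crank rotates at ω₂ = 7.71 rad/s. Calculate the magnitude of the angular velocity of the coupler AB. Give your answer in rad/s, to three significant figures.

ω₂ = 7.71 rad/s
Differentiating the loop-closure r₂e^{iθ₂}+r₃e^{iθ₃}=r₁+r₄e^{iθ₄} gives r₂ω₂e^{iθ₂}+r₃ω₃e^{iθ₃}=r₄ω₄e^{iθ₄}.
Eliminating the other unknown: ω₃ = r₂ω₂ sin(θ₄−θ₂) / [r₃ sin(θ₃−θ₄)].
Numerator sine = +0.81106; denominator sine = +0.98541.
Result = 0.0573·7.71·(+0.81106) / (0.1591·(+0.98541)) = +2.2855 rad/s; magnitude 2.2855 rad/s.

2.29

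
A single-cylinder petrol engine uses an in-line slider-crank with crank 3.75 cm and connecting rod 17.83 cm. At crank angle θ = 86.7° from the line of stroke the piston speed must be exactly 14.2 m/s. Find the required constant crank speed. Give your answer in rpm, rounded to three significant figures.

3580

For an in-line slider-crank, |v_piston| = rω|sinθ|·[1 + r cosθ/√(L² − r² sin²θ)].
With r = 0.0375 m, L = 0.1783 m, θ = 86.7°: the bracketed kinematic factor |dx/dθ| = 0.037901 m.
ω = v/|dx/dθ| = 14.2/0.037901 = 374.66 rad/s.
N = 60ω/(2π) = 3577.7 rpm.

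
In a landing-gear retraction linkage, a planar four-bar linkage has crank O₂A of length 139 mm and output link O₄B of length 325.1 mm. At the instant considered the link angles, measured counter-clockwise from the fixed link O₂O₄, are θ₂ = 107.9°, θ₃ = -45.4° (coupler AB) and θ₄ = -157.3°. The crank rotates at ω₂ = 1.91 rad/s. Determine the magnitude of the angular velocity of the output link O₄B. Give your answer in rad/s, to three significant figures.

0.395

ω₂ = 1.91 rad/s
Differentiating the loop-closure r₂e^{iθ₂}+r₃e^{iθ₃}=r₁+r₄e^{iθ₄} gives r₂ω₂e^{iθ₂}+r₃ω₃e^{iθ₃}=r₄ω₄e^{iθ₄}.
Eliminating the other unknown: ω₄ = r₂ω₂ sin(θ₂−θ₃) / [r₄ sin(θ₄−θ₃)].
Numerator sine = +0.44932; denominator sine = -0.92784.
Result = 0.139·1.91·(+0.44932) / (0.3251·(-0.92784)) = -0.39547 rad/s; magnitude 0.39547 rad/s.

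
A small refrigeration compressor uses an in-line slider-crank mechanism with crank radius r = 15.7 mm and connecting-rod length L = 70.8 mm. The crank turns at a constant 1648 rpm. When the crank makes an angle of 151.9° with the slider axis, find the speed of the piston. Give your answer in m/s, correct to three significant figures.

1.03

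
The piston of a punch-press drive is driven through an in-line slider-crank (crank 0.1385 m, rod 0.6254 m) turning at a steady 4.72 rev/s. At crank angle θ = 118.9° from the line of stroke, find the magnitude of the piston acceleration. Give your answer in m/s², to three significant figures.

73.3

ω = 2π·4.72 = 29.66 rad/s
x(θ) = r cosθ + √(L² − r² sin²θ); with ω constant, a = ω²·d²x/dθ².
d²x/dθ² = −r cosθ − r²(cos2θ)/√u − r⁴ sin²2θ/(4u^{3/2}),  u = L² − r² sin²θ = 0.376423 m².
Substituting r = 0.1385 m, L = 0.6254 m, θ = 118.9°: d²x/dθ² = +0.08331 m.
a = ω²·d²x/dθ² = (29.66)²·(+0.08331) = +73.272 m/s²;  |a| = 73.272 m/s².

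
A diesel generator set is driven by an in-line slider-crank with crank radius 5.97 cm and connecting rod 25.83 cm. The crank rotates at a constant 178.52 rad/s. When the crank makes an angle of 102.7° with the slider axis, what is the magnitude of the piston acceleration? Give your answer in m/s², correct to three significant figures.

ω = 178.5 rad/s
x(θ) = r cosθ + √(L² − r² sin²θ); with ω constant, a = ω²·d²x/dθ².
d²x/dθ² = −r cosθ − r²(cos2θ)/√u − r⁴ sin²2θ/(4u^{3/2}),  u = L² − r² sin²θ = 0.0633271 m².
Substituting r = 0.0597 m, L = 0.2583 m, θ = 102.7°: d²x/dθ² = +0.025882 m.
a = ω²·d²x/dθ² = (178.5)²·(+0.025882) = +824.85 m/s²;  |a| = 824.85 m/s².

825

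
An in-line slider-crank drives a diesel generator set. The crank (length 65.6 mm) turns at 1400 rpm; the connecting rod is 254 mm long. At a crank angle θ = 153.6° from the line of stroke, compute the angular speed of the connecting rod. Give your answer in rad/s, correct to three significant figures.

ω = 146.6 rad/s (converted from 1400 rpm).
The rod makes angle φ with the slider axis where L sinφ = r sinθ; differentiating, L cosφ·φ̇ = r ω cosθ.
L cosφ = √(L² − r² sin²θ) = 0.25232 m.
|ω_rod| = r ω |cosθ| / √(L² − r² sin²θ) = 0.0656·146.6·0.89571/0.25232 = 34.141 rad/s.

34.1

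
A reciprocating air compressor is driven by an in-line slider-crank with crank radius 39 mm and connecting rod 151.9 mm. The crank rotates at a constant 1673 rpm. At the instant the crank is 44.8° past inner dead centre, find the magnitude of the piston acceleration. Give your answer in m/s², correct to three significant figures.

857

ω = 2π·1673/60 = 175.2 rad/s
x(θ) = r cosθ + √(L² − r² sin²θ); with ω constant, a = ω²·d²x/dθ².
d²x/dθ² = −r cosθ − r²(cos2θ)/√u − r⁴ sin²2θ/(4u^{3/2}),  u = L² − r² sin²θ = 0.0223184 m².
Substituting r = 0.039 m, L = 0.1519 m, θ = 44.8°: d²x/dθ² = -0.027918 m.
a = ω²·d²x/dθ² = (175.2)²·(-0.027918) = -856.9 m/s²;  |a| = 856.9 m/s².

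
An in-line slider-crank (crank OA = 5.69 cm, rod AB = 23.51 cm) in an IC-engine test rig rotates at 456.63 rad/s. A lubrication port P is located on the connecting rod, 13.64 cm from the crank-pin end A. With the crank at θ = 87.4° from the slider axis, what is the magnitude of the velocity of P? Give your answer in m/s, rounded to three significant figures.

26.1

ω = 456.6 rad/s.  Crank-pin speed |V_A| = rω = 25.982 m/s, perpendicular to OA.
Rod angle: sinφ = −(r/L) sinθ ⇒ φ = -13.991°; ω_rod = −rω cosθ/√(L²−r²sin²θ) = -5.1666 rad/s.
V_P = V_A + ω_rod × AP, with AP = 0.1364 m along the rod.
Components: V_Px = −rω sinθ − a·ω_rod·sinφ = -26.126 m/s;  V_Py = rω cosθ + a·ω_rod·cosφ = +0.49482 m/s.
|V_P| = √(V_Px² + V_Py²) = 26.131 m/s.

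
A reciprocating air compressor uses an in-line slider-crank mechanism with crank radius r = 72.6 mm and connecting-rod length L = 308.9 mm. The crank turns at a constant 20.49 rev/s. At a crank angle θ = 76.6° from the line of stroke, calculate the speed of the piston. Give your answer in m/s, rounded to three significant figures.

9.60

ω = 2π·20.5 = 128.7 rad/s
For an in-line slider-crank, x = r cosθ + √(L² − r² sin²θ), so v = −rω sinθ·[1 + r cosθ/√(L² − r² sin²θ)].
With r = 0.0726 m, L = 0.3089 m, θ = 76.6°: √(L² − r² sin²θ) = 0.30072 m.
v = −0.0726·128.7·0.97278·[1 + 0.0726·0.23175/0.30072] = -9.6009 m/s.
|v| = 9.6009 m/s.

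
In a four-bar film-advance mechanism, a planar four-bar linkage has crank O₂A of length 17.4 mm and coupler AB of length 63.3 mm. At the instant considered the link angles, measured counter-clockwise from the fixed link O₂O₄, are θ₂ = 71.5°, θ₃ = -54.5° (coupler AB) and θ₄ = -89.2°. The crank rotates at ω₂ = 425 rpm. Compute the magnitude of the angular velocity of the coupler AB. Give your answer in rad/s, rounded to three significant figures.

7.10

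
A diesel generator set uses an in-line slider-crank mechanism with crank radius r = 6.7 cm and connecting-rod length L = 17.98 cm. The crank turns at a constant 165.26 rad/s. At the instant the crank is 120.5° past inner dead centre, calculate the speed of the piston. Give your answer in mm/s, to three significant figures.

ω = 165.3 rad/s
For an in-line slider-crank, x = r cosθ + √(L² − r² sin²θ), so v = −rω sinθ·[1 + r cosθ/√(L² − r² sin²θ)].
With r = 0.067 m, L = 0.1798 m, θ = 120.5°: √(L² − r² sin²θ) = 0.17028 m.
v = −0.067·165.3·0.86163·[1 + 0.067·-0.50754/0.17028] = -7.6351 m/s.
|v| = 7.6351 m/s = 7635.1 mm/s.

7640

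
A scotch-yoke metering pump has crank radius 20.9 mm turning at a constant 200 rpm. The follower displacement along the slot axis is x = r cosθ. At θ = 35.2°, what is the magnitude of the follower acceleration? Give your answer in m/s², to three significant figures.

7.49

ω = 20.94 rad/s (from 200 rpm).
x = r cosθ ⇒ ẍ = −rω² cosθ (ω constant).
|a| = rω²|cosθ| = 0.0209·(20.94)²·|cos 35.2°| = 7.4914 m/s².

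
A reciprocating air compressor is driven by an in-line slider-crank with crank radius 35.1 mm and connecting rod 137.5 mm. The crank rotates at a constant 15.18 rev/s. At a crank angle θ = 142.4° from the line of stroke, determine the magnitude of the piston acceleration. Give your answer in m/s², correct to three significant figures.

ω = 2π·15.2 = 95.38 rad/s
x(θ) = r cosθ + √(L² − r² sin²θ); with ω constant, a = ω²·d²x/dθ².
d²x/dθ² = −r cosθ − r²(cos2θ)/√u − r⁴ sin²2θ/(4u^{3/2}),  u = L² − r² sin²θ = 0.0184476 m².
Substituting r = 0.0351 m, L = 0.1375 m, θ = 142.4°: d²x/dθ² = +0.025351 m.
a = ω²·d²x/dθ² = (95.38)²·(+0.025351) = +230.62 m/s²;  |a| = 230.62 m/s².

231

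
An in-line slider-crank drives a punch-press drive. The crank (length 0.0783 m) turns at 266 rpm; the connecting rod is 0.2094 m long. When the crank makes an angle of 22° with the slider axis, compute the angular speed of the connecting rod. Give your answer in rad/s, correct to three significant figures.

ω = 27.86 rad/s (converted from 266 rpm).
The rod makes angle φ with the slider axis where L sinφ = r sinθ; differentiating, L cosφ·φ̇ = r ω cosθ.
L cosφ = √(L² − r² sin²θ) = 0.20734 m.
|ω_rod| = r ω |cosθ| / √(L² − r² sin²θ) = 0.0783·27.86·0.92718/0.20734 = 9.7536 rad/s.

9.75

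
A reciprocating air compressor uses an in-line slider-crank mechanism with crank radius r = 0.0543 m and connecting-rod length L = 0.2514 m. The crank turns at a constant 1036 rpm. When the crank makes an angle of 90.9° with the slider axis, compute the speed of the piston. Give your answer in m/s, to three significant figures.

5.87

ω = 2π·1036/60 = 108.5 rad/s
For an in-line slider-crank, x = r cosθ + √(L² − r² sin²θ), so v = −rω sinθ·[1 + r cosθ/√(L² − r² sin²θ)].
With r = 0.0543 m, L = 0.2514 m, θ = 90.9°: √(L² − r² sin²θ) = 0.24547 m.
v = −0.0543·108.5·0.99988·[1 + 0.0543·-0.01571/0.24547] = -5.8698 m/s.
|v| = 5.8698 m/s.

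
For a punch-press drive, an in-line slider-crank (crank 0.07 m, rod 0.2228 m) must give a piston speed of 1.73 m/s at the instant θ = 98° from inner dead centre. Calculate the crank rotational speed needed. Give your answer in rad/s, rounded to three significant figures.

For an in-line slider-crank, |v_piston| = rω|sinθ|·[1 + r cosθ/√(L² − r² sin²θ)].
With r = 0.07 m, L = 0.2228 m, θ = 98°: the bracketed kinematic factor |dx/dθ| = 0.066129 m.
ω = v/|dx/dθ| = 1.73/0.066129 = 26.161 rad/s.

26.2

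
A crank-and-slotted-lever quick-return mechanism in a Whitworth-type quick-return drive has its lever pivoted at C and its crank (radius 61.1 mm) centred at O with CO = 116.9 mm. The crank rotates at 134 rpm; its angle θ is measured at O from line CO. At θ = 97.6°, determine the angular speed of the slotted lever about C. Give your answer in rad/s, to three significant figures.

2.52

ω = 14.03 rad/s (from 134 rpm).
Crank pin A relative to C: A = (d + r cosθ, r sinθ); lever angle φ = atan2(r sinθ, d + r cosθ).
Differentiating tanφ: φ̇ = rω(d cosθ + r)/(d² + r² + 2dr cosθ).
d² + r² + 2dr cosθ = |CA|² = 0.0155095 m²;  d cosθ + r = +0.045639 m.
|ω_lever| = |0.0611·14.03·+0.045639| / 0.0155095 = 2.523 rad/s.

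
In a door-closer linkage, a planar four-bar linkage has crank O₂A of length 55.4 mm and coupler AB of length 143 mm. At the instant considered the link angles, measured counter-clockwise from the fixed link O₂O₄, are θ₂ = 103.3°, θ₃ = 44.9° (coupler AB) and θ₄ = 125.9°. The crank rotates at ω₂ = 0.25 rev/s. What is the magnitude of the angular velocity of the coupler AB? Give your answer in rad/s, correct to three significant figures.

ω₂ = 1.571 rad/s (from 0.25 rev/s).
Differentiating the loop-closure r₂e^{iθ₂}+r₃e^{iθ₃}=r₁+r₄e^{iθ₄} gives r₂ω₂e^{iθ₂}+r₃ω₃e^{iθ₃}=r₄ω₄e^{iθ₄}.
Eliminating the other unknown: ω₃ = r₂ω₂ sin(θ₄−θ₂) / [r₃ sin(θ₃−θ₄)].
Numerator sine = +0.38430; denominator sine = -0.98769.
Result = 0.0554·1.571·(+0.38430) / (0.143·(-0.98769)) = -0.23678 rad/s; magnitude 0.23678 rad/s.

0.237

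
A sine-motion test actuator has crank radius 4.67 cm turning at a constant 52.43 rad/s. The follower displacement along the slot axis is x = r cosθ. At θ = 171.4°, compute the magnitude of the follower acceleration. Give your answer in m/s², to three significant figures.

127

ω = 52.43 rad/s
x = r cosθ ⇒ ẍ = −rω² cosθ (ω constant).
|a| = rω²|cosθ| = 0.0467·(52.43)²·|cos 171.4°| = 126.93 m/s².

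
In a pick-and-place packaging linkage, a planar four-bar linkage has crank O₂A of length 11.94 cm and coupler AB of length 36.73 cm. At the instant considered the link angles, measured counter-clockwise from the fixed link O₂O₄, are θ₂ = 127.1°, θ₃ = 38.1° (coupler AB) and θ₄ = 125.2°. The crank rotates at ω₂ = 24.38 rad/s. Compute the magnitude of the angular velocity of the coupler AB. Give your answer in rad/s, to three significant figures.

0.263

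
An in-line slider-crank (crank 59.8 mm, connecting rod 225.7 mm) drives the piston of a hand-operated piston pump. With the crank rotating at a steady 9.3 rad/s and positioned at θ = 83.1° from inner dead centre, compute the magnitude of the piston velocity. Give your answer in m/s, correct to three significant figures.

0.570

ω = 9.3 rad/s
For an in-line slider-crank, x = r cosθ + √(L² − r² sin²θ), so v = −rω sinθ·[1 + r cosθ/√(L² − r² sin²θ)].
With r = 0.0598 m, L = 0.2257 m, θ = 83.1°: √(L² − r² sin²θ) = 0.21775 m.
v = −0.0598·9.3·0.99276·[1 + 0.0598·0.12014/0.21775] = -0.57033 m/s.
|v| = 0.57033 m/s.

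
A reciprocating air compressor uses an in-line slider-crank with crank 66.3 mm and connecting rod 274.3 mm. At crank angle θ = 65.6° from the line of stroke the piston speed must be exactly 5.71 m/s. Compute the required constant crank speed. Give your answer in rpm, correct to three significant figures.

819

For an in-line slider-crank, |v_piston| = rω|sinθ|·[1 + r cosθ/√(L² − r² sin²θ)].
With r = 0.0663 m, L = 0.2743 m, θ = 65.6°: the bracketed kinematic factor |dx/dθ| = 0.066559 m.
ω = v/|dx/dθ| = 5.71/0.066559 = 85.789 rad/s.
N = 60ω/(2π) = 819.22 rpm.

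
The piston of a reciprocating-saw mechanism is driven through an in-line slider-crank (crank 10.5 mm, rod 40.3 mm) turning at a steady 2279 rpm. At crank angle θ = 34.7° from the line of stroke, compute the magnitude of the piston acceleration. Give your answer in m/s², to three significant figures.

ω = 2π·2279/60 = 238.7 rad/s
x(θ) = r cosθ + √(L² − r² sin²θ); with ω constant, a = ω²·d²x/dθ².
d²x/dθ² = −r cosθ − r²(cos2θ)/√u − r⁴ sin²2θ/(4u^{3/2}),  u = L² − r² sin²θ = 0.00158836 m².
Substituting r = 0.0105 m, L = 0.0403 m, θ = 34.7°: d²x/dθ² = -0.0096479 m.
a = ω²·d²x/dθ² = (238.7)²·(-0.0096479) = -549.51 m/s²;  |a| = 549.51 m/s².

550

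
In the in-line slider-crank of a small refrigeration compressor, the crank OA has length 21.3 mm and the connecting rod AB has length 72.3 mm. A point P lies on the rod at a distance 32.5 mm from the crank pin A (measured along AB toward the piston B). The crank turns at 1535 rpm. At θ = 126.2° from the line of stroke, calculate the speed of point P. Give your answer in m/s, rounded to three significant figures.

ω = 160.7 rad/s.  Crank-pin speed |V_A| = rω = 3.4239 m/s, perpendicular to OA.
Rod angle: sinφ = −(r/L) sinθ ⇒ φ = -13.753°; ω_rod = −rω cosθ/√(L²−r²sin²θ) = +28.794 rad/s.
V_P = V_A + ω_rod × AP, with AP = 0.0325 m along the rod.
Components: V_Px = −rω sinθ − a·ω_rod·sinφ = -2.5404 m/s;  V_Py = rω cosθ + a·ω_rod·cosφ = -1.1132 m/s.
|V_P| = √(V_Px² + V_Py²) = 2.7736 m/s.

2.77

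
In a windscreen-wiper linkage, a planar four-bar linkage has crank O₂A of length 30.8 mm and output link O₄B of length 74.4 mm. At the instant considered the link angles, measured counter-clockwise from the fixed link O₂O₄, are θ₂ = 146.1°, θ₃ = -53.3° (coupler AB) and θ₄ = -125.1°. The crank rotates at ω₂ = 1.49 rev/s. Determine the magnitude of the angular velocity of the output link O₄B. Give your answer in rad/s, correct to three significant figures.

1.36

ω₂ = 9.362 rad/s (from 1.49 rev/s).
Differentiating the loop-closure r₂e^{iθ₂}+r₃e^{iθ₃}=r₁+r₄e^{iθ₄} gives r₂ω₂e^{iθ₂}+r₃ω₃e^{iθ₃}=r₄ω₄e^{iθ₄}.
Eliminating the other unknown: ω₄ = r₂ω₂ sin(θ₂−θ₃) / [r₄ sin(θ₄−θ₃)].
Numerator sine = -0.33216; denominator sine = -0.94997.
Result = 0.0308·9.362·(-0.33216) / (0.0744·(-0.94997)) = +1.3551 rad/s; magnitude 1.3551 rad/s.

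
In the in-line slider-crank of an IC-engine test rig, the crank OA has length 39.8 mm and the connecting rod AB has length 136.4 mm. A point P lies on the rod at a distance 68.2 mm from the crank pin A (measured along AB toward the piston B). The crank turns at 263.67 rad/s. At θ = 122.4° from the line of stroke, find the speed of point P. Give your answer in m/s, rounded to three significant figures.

8.62

ω = 263.7 rad/s.  Crank-pin speed |V_A| = rω = 10.494 m/s, perpendicular to OA.
Rod angle: sinφ = −(r/L) sinθ ⇒ φ = -14.263°; ω_rod = −rω cosθ/√(L²−r²sin²θ) = +42.535 rad/s.
V_P = V_A + ω_rod × AP, with AP = 0.0682 m along the rod.
Components: V_Px = −rω sinθ − a·ω_rod·sinφ = -8.1457 m/s;  V_Py = rω cosθ + a·ω_rod·cosφ = -2.8115 m/s.
|V_P| = √(V_Px² + V_Py²) = 8.6173 m/s.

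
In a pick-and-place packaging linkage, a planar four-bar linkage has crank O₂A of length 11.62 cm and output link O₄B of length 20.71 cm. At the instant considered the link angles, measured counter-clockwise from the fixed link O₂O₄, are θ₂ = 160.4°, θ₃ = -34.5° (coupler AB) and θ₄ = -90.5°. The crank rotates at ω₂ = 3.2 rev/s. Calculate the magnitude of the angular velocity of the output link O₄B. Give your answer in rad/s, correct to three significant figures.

3.50

ω₂ = 20.11 rad/s (from 3.2 rev/s).
Differentiating the loop-closure r₂e^{iθ₂}+r₃e^{iθ₃}=r₁+r₄e^{iθ₄} gives r₂ω₂e^{iθ₂}+r₃ω₃e^{iθ₃}=r₄ω₄e^{iθ₄}.
Eliminating the other unknown: ω₄ = r₂ω₂ sin(θ₂−θ₃) / [r₄ sin(θ₄−θ₃)].
Numerator sine = -0.25713; denominator sine = -0.82904.
Result = 0.1162·20.11·(-0.25713) / (0.2071·(-0.82904)) = +3.499 rad/s; magnitude 3.499 rad/s.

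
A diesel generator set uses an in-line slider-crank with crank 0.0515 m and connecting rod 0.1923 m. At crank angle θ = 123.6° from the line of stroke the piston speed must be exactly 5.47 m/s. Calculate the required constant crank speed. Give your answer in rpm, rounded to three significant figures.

For an in-line slider-crank, |v_piston| = rω|sinθ|·[1 + r cosθ/√(L² − r² sin²θ)].
With r = 0.0515 m, L = 0.1923 m, θ = 123.6°: the bracketed kinematic factor |dx/dθ| = 0.036374 m.
ω = v/|dx/dθ| = 5.47/0.036374 = 150.38 rad/s.
N = 60ω/(2π) = 1436.1 rpm.

1440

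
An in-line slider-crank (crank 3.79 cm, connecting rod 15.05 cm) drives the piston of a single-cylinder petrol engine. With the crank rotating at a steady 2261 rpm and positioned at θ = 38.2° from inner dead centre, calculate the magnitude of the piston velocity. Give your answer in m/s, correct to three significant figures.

6.66

ω = 2π·2261/60 = 236.8 rad/s
For an in-line slider-crank, x = r cosθ + √(L² − r² sin²θ), so v = −rω sinθ·[1 + r cosθ/√(L² − r² sin²θ)].
With r = 0.0379 m, L = 0.1505 m, θ = 38.2°: √(L² − r² sin²θ) = 0.14866 m.
v = −0.0379·236.8·0.61841·[1 + 0.0379·0.78586/0.14866] = -6.6612 m/s.
|v| = 6.6612 m/s.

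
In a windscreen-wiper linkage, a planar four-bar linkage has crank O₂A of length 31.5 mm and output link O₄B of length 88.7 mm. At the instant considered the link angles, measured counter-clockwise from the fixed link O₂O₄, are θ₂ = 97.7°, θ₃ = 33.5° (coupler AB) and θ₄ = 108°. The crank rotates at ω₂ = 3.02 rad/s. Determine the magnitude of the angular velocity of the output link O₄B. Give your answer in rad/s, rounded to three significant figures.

ω₂ = 3.02 rad/s
Differentiating the loop-closure r₂e^{iθ₂}+r₃e^{iθ₃}=r₁+r₄e^{iθ₄} gives r₂ω₂e^{iθ₂}+r₃ω₃e^{iθ₃}=r₄ω₄e^{iθ₄}.
Eliminating the other unknown: ω₄ = r₂ω₂ sin(θ₂−θ₃) / [r₄ sin(θ₄−θ₃)].
Numerator sine = +0.90032; denominator sine = +0.96363.
Result = 0.0315·3.02·(+0.90032) / (0.0887·(+0.96363)) = +1.002 rad/s; magnitude 1.002 rad/s.

1.00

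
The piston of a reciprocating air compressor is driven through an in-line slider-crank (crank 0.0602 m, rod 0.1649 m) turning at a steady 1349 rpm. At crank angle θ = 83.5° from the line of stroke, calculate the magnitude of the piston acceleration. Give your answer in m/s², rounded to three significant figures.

322

ω = 2π·1349/60 = 141.3 rad/s
x(θ) = r cosθ + √(L² − r² sin²θ); with ω constant, a = ω²·d²x/dθ².
d²x/dθ² = −r cosθ − r²(cos2θ)/√u − r⁴ sin²2θ/(4u^{3/2}),  u = L² − r² sin²θ = 0.0236144 m².
Substituting r = 0.0602 m, L = 0.1649 m, θ = 83.5°: d²x/dθ² = +0.016118 m.
a = ω²·d²x/dθ² = (141.3)²·(+0.016118) = +321.66 m/s²;  |a| = 321.66 m/s².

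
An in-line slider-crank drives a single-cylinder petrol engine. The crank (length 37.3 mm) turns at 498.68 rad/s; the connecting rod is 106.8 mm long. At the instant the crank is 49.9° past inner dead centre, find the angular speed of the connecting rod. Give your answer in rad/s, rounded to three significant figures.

116

ω = 498.7 rad/s
The rod makes angle φ with the slider axis where L sinφ = r sinθ; differentiating, L cosφ·φ̇ = r ω cosθ.
L cosφ = √(L² − r² sin²θ) = 0.10292 m.
|ω_rod| = r ω |cosθ| / √(L² − r² sin²θ) = 0.0373·498.7·0.64412/0.10292 = 116.41 rad/s.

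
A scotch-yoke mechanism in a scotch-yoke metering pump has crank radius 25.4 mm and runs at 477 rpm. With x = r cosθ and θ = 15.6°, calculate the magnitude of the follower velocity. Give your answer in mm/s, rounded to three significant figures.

341

ω = 49.95 rad/s (from 477 rpm).
x = r cosθ ⇒ ẋ = −rω sinθ.
|v| = rω|sinθ| = 0.0254·49.95·|sin 15.6°| = 0.3412 m/s = 341.2 mm/s.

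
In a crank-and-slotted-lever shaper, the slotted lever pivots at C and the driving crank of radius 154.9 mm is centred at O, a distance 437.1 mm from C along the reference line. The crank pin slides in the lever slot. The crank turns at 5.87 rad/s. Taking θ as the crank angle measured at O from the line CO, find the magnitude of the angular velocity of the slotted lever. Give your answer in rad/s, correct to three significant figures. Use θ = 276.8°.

ω = 5.87 rad/s
Crank pin A relative to C: A = (d + r cosθ, r sinθ); lever angle φ = atan2(r sinθ, d + r cosθ).
Differentiating tanφ: φ̇ = rω(d cosθ + r)/(d² + r² + 2dr cosθ).
d² + r² + 2dr cosθ = |CA|² = 0.231084 m²;  d cosθ + r = +0.20665 m.
|ω_lever| = |0.1549·5.87·+0.20665| / 0.231084 = 0.81314 rad/s.

0.813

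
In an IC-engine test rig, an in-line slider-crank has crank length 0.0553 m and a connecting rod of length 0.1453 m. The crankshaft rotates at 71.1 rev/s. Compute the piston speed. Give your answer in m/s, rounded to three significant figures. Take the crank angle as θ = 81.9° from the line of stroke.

ω = 2π·71.1 = 446.7 rad/s
For an in-line slider-crank, x = r cosθ + √(L² − r² sin²θ), so v = −rω sinθ·[1 + r cosθ/√(L² − r² sin²θ)].
With r = 0.0553 m, L = 0.1453 m, θ = 81.9°: √(L² − r² sin²θ) = 0.13459 m.
v = −0.0553·446.7·0.99002·[1 + 0.0553·0.14090/0.13459] = -25.874 m/s.
|v| = 25.874 m/s.

25.9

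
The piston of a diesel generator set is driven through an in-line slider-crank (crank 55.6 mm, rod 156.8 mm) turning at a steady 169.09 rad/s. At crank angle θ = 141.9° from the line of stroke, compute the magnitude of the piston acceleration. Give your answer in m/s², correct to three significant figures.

1100

ω = 169.1 rad/s
x(θ) = r cosθ + √(L² − r² sin²θ); with ω constant, a = ω²·d²x/dθ².
d²x/dθ² = −r cosθ − r²(cos2θ)/√u − r⁴ sin²2θ/(4u^{3/2}),  u = L² − r² sin²θ = 0.0234093 m².
Substituting r = 0.0556 m, L = 0.1568 m, θ = 141.9°: d²x/dθ² = +0.038305 m.
a = ω²·d²x/dθ² = (169.1)²·(+0.038305) = +1095.2 m/s²;  |a| = 1095.2 m/s².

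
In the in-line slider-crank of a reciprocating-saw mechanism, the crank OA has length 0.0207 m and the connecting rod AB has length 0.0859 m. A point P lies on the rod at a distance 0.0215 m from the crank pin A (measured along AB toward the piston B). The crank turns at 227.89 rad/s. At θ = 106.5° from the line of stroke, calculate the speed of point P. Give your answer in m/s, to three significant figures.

4.56

ω = 227.9 rad/s.  Crank-pin speed |V_A| = rω = 4.7173 m/s, perpendicular to OA.
Rod angle: sinφ = −(r/L) sinθ ⇒ φ = -13.359°; ω_rod = −rω cosθ/√(L²−r²sin²θ) = +16.031 rad/s.
V_P = V_A + ω_rod × AP, with AP = 0.0215 m along the rod.
Components: V_Px = −rω sinθ − a·ω_rod·sinφ = -4.4434 m/s;  V_Py = rω cosθ + a·ω_rod·cosφ = -1.0045 m/s.
|V_P| = √(V_Px² + V_Py²) = 4.5555 m/s.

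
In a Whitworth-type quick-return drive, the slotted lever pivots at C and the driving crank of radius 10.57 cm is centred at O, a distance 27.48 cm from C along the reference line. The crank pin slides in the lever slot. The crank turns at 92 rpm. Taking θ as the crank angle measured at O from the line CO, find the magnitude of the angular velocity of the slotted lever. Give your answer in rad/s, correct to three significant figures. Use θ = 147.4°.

3.39

ω = 9.634 rad/s (from 92 rpm).
Crank pin A relative to C: A = (d + r cosθ, r sinθ); lever angle φ = atan2(r sinθ, d + r cosθ).
Differentiating tanφ: φ̇ = rω(d cosθ + r)/(d² + r² + 2dr cosθ).
d² + r² + 2dr cosθ = |CA|² = 0.0377472 m²;  d cosθ + r = -0.12581 m.
|ω_lever| = |0.1057·9.634·-0.12581| / 0.0377472 = 3.394 rad/s.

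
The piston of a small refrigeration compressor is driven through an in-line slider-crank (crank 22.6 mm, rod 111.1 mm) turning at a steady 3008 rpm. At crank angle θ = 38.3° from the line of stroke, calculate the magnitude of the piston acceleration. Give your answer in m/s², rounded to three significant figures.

1870

ω = 2π·3008/60 = 315 rad/s
x(θ) = r cosθ + √(L² − r² sin²θ); with ω constant, a = ω²·d²x/dθ².
d²x/dθ² = −r cosθ − r²(cos2θ)/√u − r⁴ sin²2θ/(4u^{3/2}),  u = L² − r² sin²θ = 0.012147 m².
Substituting r = 0.0226 m, L = 0.1111 m, θ = 38.3°: d²x/dθ² = -0.018856 m.
a = ω²·d²x/dθ² = (315)²·(-0.018856) = -1871 m/s²;  |a| = 1871 m/s².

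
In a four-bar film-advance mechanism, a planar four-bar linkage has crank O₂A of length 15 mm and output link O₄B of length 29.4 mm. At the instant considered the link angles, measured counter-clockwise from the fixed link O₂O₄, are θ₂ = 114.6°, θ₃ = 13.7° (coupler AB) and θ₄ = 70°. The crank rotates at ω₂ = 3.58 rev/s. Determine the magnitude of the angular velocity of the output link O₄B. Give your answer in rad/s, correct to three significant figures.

13.5

ω₂ = 22.49 rad/s (from 3.58 rev/s).
Differentiating the loop-closure r₂e^{iθ₂}+r₃e^{iθ₃}=r₁+r₄e^{iθ₄} gives r₂ω₂e^{iθ₂}+r₃ω₃e^{iθ₃}=r₄ω₄e^{iθ₄}.
Eliminating the other unknown: ω₄ = r₂ω₂ sin(θ₂−θ₃) / [r₄ sin(θ₄−θ₃)].
Numerator sine = +0.98196; denominator sine = +0.83195.
Result = 0.015·22.49·(+0.98196) / (0.0294·(+0.83195)) = +13.546 rad/s; magnitude 13.546 rad/s.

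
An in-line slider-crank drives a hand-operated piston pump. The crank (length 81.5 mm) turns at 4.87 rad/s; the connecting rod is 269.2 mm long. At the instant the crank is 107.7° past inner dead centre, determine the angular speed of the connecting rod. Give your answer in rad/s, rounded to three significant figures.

0.468

ω = 4.87 rad/s
The rod makes angle φ with the slider axis where L sinφ = r sinθ; differentiating, L cosφ·φ̇ = r ω cosθ.
L cosφ = √(L² − r² sin²θ) = 0.25776 m.
|ω_rod| = r ω |cosθ| / √(L² − r² sin²θ) = 0.0815·4.87·0.30403/0.25776 = 0.46816 rad/s.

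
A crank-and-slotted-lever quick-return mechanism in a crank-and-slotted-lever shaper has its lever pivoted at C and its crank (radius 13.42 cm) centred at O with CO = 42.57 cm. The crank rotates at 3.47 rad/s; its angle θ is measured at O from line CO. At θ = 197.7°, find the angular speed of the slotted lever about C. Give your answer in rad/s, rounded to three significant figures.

1.40

ω = 3.47 rad/s
Crank pin A relative to C: A = (d + r cosθ, r sinθ); lever angle φ = atan2(r sinθ, d + r cosθ).
Differentiating tanφ: φ̇ = rω(d cosθ + r)/(d² + r² + 2dr cosθ).
d² + r² + 2dr cosθ = |CA|² = 0.090381 m²;  d cosθ + r = -0.27135 m.
|ω_lever| = |0.1342·3.47·-0.27135| / 0.090381 = 1.3981 rad/s.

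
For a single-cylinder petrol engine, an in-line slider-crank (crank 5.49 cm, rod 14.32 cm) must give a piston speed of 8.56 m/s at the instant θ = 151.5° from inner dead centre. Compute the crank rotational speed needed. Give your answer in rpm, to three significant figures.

4750

For an in-line slider-crank, |v_piston| = rω|sinθ|·[1 + r cosθ/√(L² − r² sin²θ)].
With r = 0.0549 m, L = 0.1432 m, θ = 151.5°: the bracketed kinematic factor |dx/dθ| = 0.017219 m.
ω = v/|dx/dθ| = 8.56/0.017219 = 497.14 rad/s.
N = 60ω/(2π) = 4747.3 rpm.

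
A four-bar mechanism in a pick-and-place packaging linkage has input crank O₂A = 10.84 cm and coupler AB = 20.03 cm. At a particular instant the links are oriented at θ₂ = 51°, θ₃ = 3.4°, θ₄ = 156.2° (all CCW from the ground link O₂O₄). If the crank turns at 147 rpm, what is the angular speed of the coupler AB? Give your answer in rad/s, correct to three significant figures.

17.6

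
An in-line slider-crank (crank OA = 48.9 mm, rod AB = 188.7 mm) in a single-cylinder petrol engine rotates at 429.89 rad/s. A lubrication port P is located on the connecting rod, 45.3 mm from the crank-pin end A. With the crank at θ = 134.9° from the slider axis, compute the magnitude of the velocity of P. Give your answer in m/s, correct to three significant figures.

18.2

ω = 429.9 rad/s.  Crank-pin speed |V_A| = rω = 21.022 m/s, perpendicular to OA.
Rod angle: sinφ = −(r/L) sinθ ⇒ φ = -10.577°; ω_rod = −rω cosθ/√(L²−r²sin²θ) = +79.995 rad/s.
V_P = V_A + ω_rod × AP, with AP = 0.0453 m along the rod.
Components: V_Px = −rω sinθ − a·ω_rod·sinφ = -14.225 m/s;  V_Py = rω cosθ + a·ω_rod·cosφ = -11.276 m/s.
|V_P| = √(V_Px² + V_Py²) = 18.153 m/s.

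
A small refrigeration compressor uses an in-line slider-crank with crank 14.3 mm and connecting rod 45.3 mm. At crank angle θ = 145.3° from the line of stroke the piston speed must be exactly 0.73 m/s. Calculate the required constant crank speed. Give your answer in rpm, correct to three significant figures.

1160

For an in-line slider-crank, |v_piston| = rω|sinθ|·[1 + r cosθ/√(L² − r² sin²θ)].
With r = 0.0143 m, L = 0.0453 m, θ = 145.3°: the bracketed kinematic factor |dx/dθ| = 0.005993 m.
ω = v/|dx/dθ| = 0.73/0.005993 = 121.81 rad/s.
N = 60ω/(2π) = 1163.2 rpm.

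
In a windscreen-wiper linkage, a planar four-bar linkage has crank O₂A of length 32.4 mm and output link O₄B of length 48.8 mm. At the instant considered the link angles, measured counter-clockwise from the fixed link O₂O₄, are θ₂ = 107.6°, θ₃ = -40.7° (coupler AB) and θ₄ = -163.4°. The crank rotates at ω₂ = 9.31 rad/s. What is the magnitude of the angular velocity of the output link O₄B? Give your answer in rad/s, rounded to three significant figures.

ω₂ = 9.31 rad/s
Differentiating the loop-closure r₂e^{iθ₂}+r₃e^{iθ₃}=r₁+r₄e^{iθ₄} gives r₂ω₂e^{iθ₂}+r₃ω₃e^{iθ₃}=r₄ω₄e^{iθ₄}.
Eliminating the other unknown: ω₄ = r₂ω₂ sin(θ₂−θ₃) / [r₄ sin(θ₄−θ₃)].
Numerator sine = +0.52547; denominator sine = -0.84151.
Result = 0.0324·9.31·(+0.52547) / (0.0488·(-0.84151)) = -3.8598 rad/s; magnitude 3.8598 rad/s.

3.86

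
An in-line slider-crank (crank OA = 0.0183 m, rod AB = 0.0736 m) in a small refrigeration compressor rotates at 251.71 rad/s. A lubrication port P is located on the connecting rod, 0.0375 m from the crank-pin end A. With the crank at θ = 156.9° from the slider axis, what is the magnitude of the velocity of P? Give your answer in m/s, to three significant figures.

2.62

ω = 251.7 rad/s.  Crank-pin speed |V_A| = rω = 4.6063 m/s, perpendicular to OA.
Rod angle: sinφ = −(r/L) sinθ ⇒ φ = -5.598°; ω_rod = −rω cosθ/√(L²−r²sin²θ) = +57.843 rad/s.
V_P = V_A + ω_rod × AP, with AP = 0.0375 m along the rod.
Components: V_Px = −rω sinθ − a·ω_rod·sinφ = -1.5956 m/s;  V_Py = rω cosθ + a·ω_rod·cosφ = -2.0782 m/s.
|V_P| = √(V_Px² + V_Py²) = 2.6201 m/s.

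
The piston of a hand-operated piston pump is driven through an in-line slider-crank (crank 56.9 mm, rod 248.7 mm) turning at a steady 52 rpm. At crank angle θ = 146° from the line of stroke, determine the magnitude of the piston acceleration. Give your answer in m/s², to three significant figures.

1.25

ω = 2π·52/60 = 5.445 rad/s
x(θ) = r cosθ + √(L² − r² sin²θ); with ω constant, a = ω²·d²x/dθ².
d²x/dθ² = −r cosθ − r²(cos2θ)/√u − r⁴ sin²2θ/(4u^{3/2}),  u = L² − r² sin²θ = 0.0608393 m².
Substituting r = 0.0569 m, L = 0.2487 m, θ = 146°: d²x/dθ² = +0.042105 m.
a = ω²·d²x/dθ² = (5.445)²·(+0.042105) = +1.2485 m/s²;  |a| = 1.2485 m/s².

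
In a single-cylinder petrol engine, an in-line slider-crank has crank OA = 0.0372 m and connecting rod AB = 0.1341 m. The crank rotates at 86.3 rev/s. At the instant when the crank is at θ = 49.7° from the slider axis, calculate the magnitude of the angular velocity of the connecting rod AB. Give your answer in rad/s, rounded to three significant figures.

99.5

ω = 542.2 rad/s (converted from 86.3 rev/s).
The rod makes angle φ with the slider axis where L sinφ = r sinθ; differentiating, L cosφ·φ̇ = r ω cosθ.
L cosφ = √(L² − r² sin²θ) = 0.13106 m.
|ω_rod| = r ω |cosθ| / √(L² − r² sin²θ) = 0.0372·542.2·0.64679/0.13106 = 99.543 rad/s.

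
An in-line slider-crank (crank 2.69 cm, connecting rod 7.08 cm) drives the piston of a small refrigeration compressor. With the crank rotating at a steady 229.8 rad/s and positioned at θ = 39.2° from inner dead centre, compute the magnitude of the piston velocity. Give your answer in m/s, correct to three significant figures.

5.09

ω = 229.8 rad/s
For an in-line slider-crank, x = r cosθ + √(L² − r² sin²θ), so v = −rω sinθ·[1 + r cosθ/√(L² − r² sin²θ)].
With r = 0.0269 m, L = 0.0708 m, θ = 39.2°: √(L² − r² sin²θ) = 0.068728 m.
v = −0.0269·229.8·0.63203·[1 + 0.0269·0.77494/0.068728] = -5.092 m/s.
|v| = 5.092 m/s.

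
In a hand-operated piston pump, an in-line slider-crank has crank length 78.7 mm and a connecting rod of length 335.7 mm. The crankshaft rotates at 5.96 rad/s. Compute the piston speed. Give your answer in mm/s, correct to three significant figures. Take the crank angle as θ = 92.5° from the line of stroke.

ω = 5.96 rad/s
For an in-line slider-crank, x = r cosθ + √(L² − r² sin²θ), so v = −rω sinθ·[1 + r cosθ/√(L² − r² sin²θ)].
With r = 0.0787 m, L = 0.3357 m, θ = 92.5°: √(L² − r² sin²θ) = 0.32636 m.
v = −0.0787·5.96·0.99905·[1 + 0.0787·-0.04362/0.32636] = -0.46368 m/s.
|v| = 0.46368 m/s = 463.68 mm/s.

464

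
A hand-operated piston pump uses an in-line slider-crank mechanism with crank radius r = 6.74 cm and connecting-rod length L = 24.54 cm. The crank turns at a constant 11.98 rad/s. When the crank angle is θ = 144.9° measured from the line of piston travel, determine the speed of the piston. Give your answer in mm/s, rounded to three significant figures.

ω = 11.98 rad/s
For an in-line slider-crank, x = r cosθ + √(L² − r² sin²θ), so v = −rω sinθ·[1 + r cosθ/√(L² − r² sin²θ)].
With r = 0.0674 m, L = 0.2454 m, θ = 144.9°: √(L² − r² sin²θ) = 0.24232 m.
v = −0.0674·11.98·0.57501·[1 + 0.0674·-0.81815/0.24232] = -0.35863 m/s.
|v| = 0.35863 m/s = 358.63 mm/s.

359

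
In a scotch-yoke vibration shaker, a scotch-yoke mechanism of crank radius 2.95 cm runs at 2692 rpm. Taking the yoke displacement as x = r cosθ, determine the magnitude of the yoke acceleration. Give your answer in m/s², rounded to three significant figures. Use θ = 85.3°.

192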